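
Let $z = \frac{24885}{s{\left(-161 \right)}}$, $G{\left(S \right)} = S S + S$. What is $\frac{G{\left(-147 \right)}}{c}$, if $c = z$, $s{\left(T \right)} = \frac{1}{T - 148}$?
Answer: $- \frac{1022}{366165} \approx -0.0027911$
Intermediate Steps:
$s{\left(T \right)} = \frac{1}{-148 + T}$
$G{\left(S \right)} = S + S^{2}$ ($G{\left(S \right)} = S^{2} + S = S + S^{2}$)
$z = -7689465$ ($z = \frac{24885}{\frac{1}{-148 - 161}} = \frac{24885}{\frac{1}{-309}} = \frac{24885}{- \frac{1}{309}} = 24885 \left(-309\right) = -7689465$)
$c = -7689465$
$\frac{G{\left(-147 \right)}}{c} = \frac{\left(-147\right) \left(1 - 147\right)}{-7689465} = \left(-147\right) \left(-146\right) \left(- \frac{1}{7689465}\right) = 21462 \left(- \frac{1}{7689465}\right) = - \frac{1022}{366165}$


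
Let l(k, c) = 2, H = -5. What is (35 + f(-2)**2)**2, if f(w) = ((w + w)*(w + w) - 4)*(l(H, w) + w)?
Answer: 1225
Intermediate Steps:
f(w) = (-4 + 4*w**2)*(2 + w) (f(w) = ((w + w)*(w + w) - 4)*(2 + w) = ((2*w)*(2*w) - 4)*(2 + w) = (4*w**2 - 4)*(2 + w) = (-4 + 4*w**2)*(2 + w))
(35 + f(-2)**2)**2 = (35 + (-8 - 4*(-2) + 4*(-2)**3 + 8*(-2)**2)**2)**2 = (35 + (-8 + 8 + 4*(-8) + 8*4)**2)**2 = (35 + (-8 + 8 - 32 + 32)**2)**2 = (35 + 0**2)**2 = (35 + 0)**2 = 35**2 = 1225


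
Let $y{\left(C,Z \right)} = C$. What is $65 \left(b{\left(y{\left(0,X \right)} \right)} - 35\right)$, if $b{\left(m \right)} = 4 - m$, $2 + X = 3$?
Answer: $-2015$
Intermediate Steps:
$X = 1$ ($X = -2 + 3 = 1$)
$65 \left(b{\left(y{\left(0,X \right)} \right)} - 35\right) = 65 \left(\left(4 - 0\right) - 35\right) = 65 \left(\left(4 + 0\right) - 35\right) = 65 \left(4 - 35\right) = 65 \left(-31\right) = -2015$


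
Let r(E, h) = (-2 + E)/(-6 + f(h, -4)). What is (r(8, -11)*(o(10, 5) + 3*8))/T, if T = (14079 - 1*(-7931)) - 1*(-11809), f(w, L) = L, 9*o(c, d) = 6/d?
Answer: -362/845475 ≈ -0.00042816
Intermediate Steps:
o(c, d) = 2/(3*d) (o(c, d) = (6/d)/9 = 2/(3*d))
r(E, h) = ⅕ - E/10 (r(E, h) = (-2 + E)/(-6 - 4) = (-2 + E)/(-10) = (-2 + E)*(-⅒) = ⅕ - E/10)
T = 33819 (T = (14079 + 7931) + 11809 = 22010 + 11809 = 33819)
(r(8, -11)*(o(10, 5) + 3*8))/T = ((⅕ - ⅒*8)*((⅔)/5 + 3*8))/33819 = ((⅕ - ⅘)*((⅔)*(⅕) + 24))*(1/33819) = -3*(2/15 + 24)/5*(1/33819) = -⅗*362/15*(1/33819) = -362/25*1/33819 = -362/845475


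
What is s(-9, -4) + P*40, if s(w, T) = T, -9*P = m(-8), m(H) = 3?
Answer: -52/3 ≈ -17.333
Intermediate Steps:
P = -⅓ (P = -⅑*3 = -⅓ ≈ -0.33333)
s(-9, -4) + P*40 = -4 - ⅓*40 = -4 - 40/3 = -52/3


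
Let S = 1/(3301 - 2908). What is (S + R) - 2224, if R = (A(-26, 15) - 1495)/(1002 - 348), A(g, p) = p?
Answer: -31788773/14279 ≈ -2226.3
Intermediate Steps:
R = -740/327 (R = (15 - 1495)/(1002 - 348) = -1480/654 = -1480*1/654 = -740/327 ≈ -2.2630)
S = 1/393 ≈ 0.0025445
(S + R) - 2224 = (1/393 - 740/327) - 2224 = -32277/14279 - 2224 = -31788773/14279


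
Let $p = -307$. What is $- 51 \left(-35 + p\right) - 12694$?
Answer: $4748$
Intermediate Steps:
$- 51 \left(-35 + p\right) - 12694 = - 51 \left(-35 - 307\right) - 12694 = \left(-51\right) \left(-342\right) - 12694 = 17442 - 12694 = 4748$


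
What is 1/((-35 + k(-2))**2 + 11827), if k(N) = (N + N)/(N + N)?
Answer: 1/12983 ≈ 7.7024e-5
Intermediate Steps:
k(N) = 1 (k(N) = (2*N)/((2*N)) = (2*N)*(1/(2*N)) = 1)
1/((-35 + k(-2))**2 + 11827) = 1/((-35 + 1)**2 + 11827) = 1/((-34)**2 + 11827) = 1/(1156 + 11827) = 1/12983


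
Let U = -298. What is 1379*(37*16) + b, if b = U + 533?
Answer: 816603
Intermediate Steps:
b = 235 (b = -298 + 533 = 235)
1379*(37*16) + b = 1379*(37*16) + 235 = 1379*592 + 235 = 816368 + 235 = 816603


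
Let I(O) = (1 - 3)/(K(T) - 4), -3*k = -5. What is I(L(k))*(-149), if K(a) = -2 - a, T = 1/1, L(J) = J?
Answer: -298/7 ≈ -42.571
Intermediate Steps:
k = 5/3 (k = -1/3*(-5) = 5/3 ≈ 1.6667)
T = 1
I(O) = 2/7 (I(O) = (1 - 3)/((-2 - 1*1) - 4) = -2/((-2 - 1) - 4) = -2/(-3 - 4) = -2/(-7) = -2*(-1/7) = 2/7)
I(L(k))*(-149) = (2/7)*(-149) = -298/7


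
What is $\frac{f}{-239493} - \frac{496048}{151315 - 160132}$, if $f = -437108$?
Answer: $\frac{40884668300}{703869927} \approx 58.086$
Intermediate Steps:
$\frac{f}{-239493} - \frac{496048}{151315 - 160132} = - \frac{437108}{-239493} - \frac{496048}{151315 - 160132} = \left(-437108\right) \left(- \frac{1}{239493}\right) - \frac{496048}{-8817} = \frac{437108}{239493} - - \frac{496048}{8817} = \frac{437108}{239493} + \frac{496048}{8817} = \frac{40884668300}{703869927}$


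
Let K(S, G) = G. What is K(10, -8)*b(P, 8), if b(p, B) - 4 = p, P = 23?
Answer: -216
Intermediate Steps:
b(p, B) = 4 + p
K(10, -8)*b(P, 8) = -8*(4 + 23) = -8*27 = -216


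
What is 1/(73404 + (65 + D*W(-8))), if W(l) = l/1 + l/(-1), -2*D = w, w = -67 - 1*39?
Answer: 1/73469 ≈ 1.3611e-5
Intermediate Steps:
w = -106 (w = -67 - 39 = -106)
D = 53 (D = -1/2*(-106) = 53)
W(l) = 0 (W(l) = l*1 + l*(-1) = l - l = 0)
1/(73404 + (65 + D*W(-8))) = 1/(73404 + (65 + 53*0)) = 1/(73404 + (65 + 0)) = 1/(73404 + 65) = 1/73469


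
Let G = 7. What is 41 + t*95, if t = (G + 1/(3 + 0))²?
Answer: 46349/9 ≈ 5149.9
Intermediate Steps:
t = 484/9 (t = (7 + 1/(3 + 0))² = (7 + 1/3)² = (7 + ⅓)² = (22/3)² = 484/9 ≈ 53.778)
41 + t*95 = 41 + (484/9)*95 = 41 + 45980/9 = 46349/9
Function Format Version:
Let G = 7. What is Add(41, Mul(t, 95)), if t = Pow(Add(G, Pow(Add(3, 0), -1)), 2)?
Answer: Rational(46349, 9) ≈ 5149.9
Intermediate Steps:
t = Rational(484, 9) (t = Pow(Add(7, Pow(Add(3, 0), -1)), 2) = Pow(Add(7, Pow(3, -1)), 2) = Pow(Add(7, Rational(1, 3)), 2) = Pow(Rational(22, 3), 2) = Rational(484, 9) ≈ 53.778)
Add(41, Mul(t, 95)) = Add(41, Mul(Rational(484, 9), 95)) = Add(41, Rational(45980, 9)) = Rational(46349, 9)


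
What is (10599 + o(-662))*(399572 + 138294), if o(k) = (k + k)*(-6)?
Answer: 9973649238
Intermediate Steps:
o(k) = -12*k (o(k) = (2*k)*(-6) = -12*k)
(10599 + o(-662))*(399572 + 138294) = (10599 - 12*(-662))*(399572 + 138294) = (10599 + 7944)*537866 = 18543*537866 = 9973649238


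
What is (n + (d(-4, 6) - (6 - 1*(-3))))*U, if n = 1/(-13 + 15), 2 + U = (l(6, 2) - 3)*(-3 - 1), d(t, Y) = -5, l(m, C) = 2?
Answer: -27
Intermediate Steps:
U = 2 (U = -2 + (2 - 3)*(-3 - 1) = -2 - 1*(-4) = -2 + 4 = 2)
n = ½ (n = 1/2 = ½ ≈ 0.50000)
(n + (d(-4, 6) - (6 - 1*(-3))))*U = (½ + (-5 - (6 - 1*(-3))))*2 = (½ + (-5 - (6 + 3)))*2 = (½ + (-5 - 1*9))*2 = (½ + (-5 - 9))*2 = (½ - 14)*2 = -27/2*2 = -27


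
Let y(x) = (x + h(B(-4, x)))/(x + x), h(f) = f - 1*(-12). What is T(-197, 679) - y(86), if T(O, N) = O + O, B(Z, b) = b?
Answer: -16988/43 ≈ -395.07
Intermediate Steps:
h(f) = 12 + f (h(f) = f + 12 = 12 + f)
T(O, N) = 2*O
y(x) = (12 + 2*x)/(2*x) (y(x) = (x + (12 + x))/(x + x) = (12 + 2*x)/((2*x)) = (12 + 2*x)*(1/(2*x)) = (12 + 2*x)/(2*x))
T(-197, 679) - y(86) = 2*(-197) - (6 + 86)/86 = -394 - 92/86 = -394 - 1*46/43 = -394 - 46/43 = -16988/43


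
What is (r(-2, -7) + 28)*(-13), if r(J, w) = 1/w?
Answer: -2535/7 ≈ -362.14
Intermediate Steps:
(r(-2, -7) + 28)*(-13) = (1/(-7) + 28)*(-13) = (-1/7 + 28)*(-13) = (195/7)*(-13) = -2535/7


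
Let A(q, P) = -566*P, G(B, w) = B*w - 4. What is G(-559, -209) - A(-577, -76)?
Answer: 73811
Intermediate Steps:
G(B, w) = -4 + B*w
G(-559, -209) - A(-577, -76) = (-4 - 559*(-209)) - (-566)*(-76) = (-4 + 116831) - 1*43016 = 116827 - 43016 = 73811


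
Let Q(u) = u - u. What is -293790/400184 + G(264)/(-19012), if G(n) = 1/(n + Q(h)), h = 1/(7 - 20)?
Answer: -184322720863/251073840864 ≈ -0.73414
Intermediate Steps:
h = -1/13 (h = 1/(-13) = -1/13 ≈ -0.076923)
Q(u) = 0
G(n) = 1/n (G(n) = 1/(n + 0) = 1/n)
-293790/400184 + G(264)/(-19012) = -293790/400184 + 1/(264*(-19012)) = -293790*1/400184 + (1/264)*(-1/19012) = -146895/200092 - 1/5019168 = -184322720863/251073840864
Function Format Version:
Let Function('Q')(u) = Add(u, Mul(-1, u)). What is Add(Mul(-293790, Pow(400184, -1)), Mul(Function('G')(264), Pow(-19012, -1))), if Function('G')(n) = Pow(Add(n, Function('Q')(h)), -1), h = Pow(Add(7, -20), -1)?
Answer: Rational(-184322720863, 251073840864) ≈ -0.73414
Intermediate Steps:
h = Rational(-1, 13) (h = Pow(-13, -1) = Rational(-1, 13) ≈ -0.076923)
Function('Q')(u) = 0
Function('G')(n) = Pow(n, -1) (Function('G')(n) = Pow(Add(n, 0), -1) = Pow(n, -1))
Add(Mul(-293790, Pow(400184, -1)), Mul(Function('G')(264), Pow(-19012, -1))) = Add(Mul(-293790, Pow(400184, -1)), Mul(Pow(264, -1), Pow(-19012, -1))) = Add(Mul(-293790, Rational(1, 400184)), Mul(Rational(1, 264), Rational(-1, 19012))) = Add(Rational(-146895, 200092), Rational(-1, 5019168)) = Rational(-184322720863, 251073840864)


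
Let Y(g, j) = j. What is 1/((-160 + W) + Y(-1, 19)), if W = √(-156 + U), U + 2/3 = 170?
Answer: -423/59603 - 2*√30/59603 ≈ -0.0072808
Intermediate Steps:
U = 508/3 (U = -⅔ + 170 = 508/3 ≈ 169.33)
W = 2*√30/3 (W = √(-156 + 508/3) = √(40/3) = 2*√30/3 ≈ 3.6515)
1/((-160 + W) + Y(-1, 19)) = 1/((-160 + 2*√30/3) + 19) = 1/(-141 + 2*√30/3)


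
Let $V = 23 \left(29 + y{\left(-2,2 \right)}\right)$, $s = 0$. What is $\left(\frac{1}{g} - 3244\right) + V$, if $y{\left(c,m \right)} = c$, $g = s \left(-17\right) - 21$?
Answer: $- \frac{55084}{21} \approx -2623.0$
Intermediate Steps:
$g = -21$ ($g = 0 \left(-17\right) - 21 = 0 - 21 = -21$)
$V = 621$ ($V = 23 \left(29 - 2\right) = 23 \cdot 27 = 621$)
$\left(\frac{1}{g} - 3244\right) + V = \left(\frac{1}{-21} - 3244\right) + 621 = \left(- \frac{1}{21} - 3244\right) + 621 = - \frac{68125}{21} + 621 = - \frac{55084}{21}$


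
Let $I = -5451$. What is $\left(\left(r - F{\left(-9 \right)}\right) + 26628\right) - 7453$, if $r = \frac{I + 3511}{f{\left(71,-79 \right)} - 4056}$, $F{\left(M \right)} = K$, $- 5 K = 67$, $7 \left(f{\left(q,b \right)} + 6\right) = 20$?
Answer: $\frac{1363081944}{71035} \approx 19189.0$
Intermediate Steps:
$f{\left(q,b \right)} = - \frac{22}{7}$ ($f{\left(q,b \right)} = -6 + \frac{1}{7} \cdot 20 = -6 + \frac{20}{7} = - \frac{22}{7}$)
$K = - \frac{67}{5}$ ($K = \left(- \frac{1}{5}\right) 67 = - \frac{67}{5} \approx -13.4$)
$F{\left(M \right)} = - \frac{67}{5}$
$r = \frac{6790}{14207}$ ($r = \frac{-5451 + 3511}{- \frac{22}{7} - 4056} = - \frac{1940}{- \frac{28414}{7}} = \left(-1940\right) \left(- \frac{7}{28414}\right) = \frac{6790}{14207} \approx 0.47793$)
$\left(\left(r - F{\left(-9 \right)}\right) + 26628\right) - 7453 = \left(\left(\frac{6790}{14207} - - \frac{67}{5}\right) + 26628\right) - 7453 = \left(\left(\frac{6790}{14207} + \frac{67}{5}\right) + 26628\right) - 7453 = \left(\frac{985819}{71035} + 26628\right) - 7453 = \frac{1892505799}{71035} - 7453 = \frac{1363081944}{71035}$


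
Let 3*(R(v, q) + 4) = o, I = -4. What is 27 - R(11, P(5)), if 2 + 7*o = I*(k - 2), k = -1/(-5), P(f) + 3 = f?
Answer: 3229/105 ≈ 30.752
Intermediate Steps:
P(f) = -3 + f
k = ⅕ (k = -1*(-⅕) = ⅕ ≈ 0.20000)
o = 26/35 (o = -2/7 + (-4*(⅕ - 2))/7 = -2/7 + (-4*(-9/5))/7 = -2/7 + (⅐)*(36/5) = -2/7 + 36/35 = 26/35 ≈ 0.74286)
R(v, q) = -394/105 (R(v, q) = -4 + (⅓)*(26/35) = -4 + 26/105 = -394/105)
27 - R(11, P(5)) = 27 - 1*(-394/105) = 27 + 394/105 = 3229/105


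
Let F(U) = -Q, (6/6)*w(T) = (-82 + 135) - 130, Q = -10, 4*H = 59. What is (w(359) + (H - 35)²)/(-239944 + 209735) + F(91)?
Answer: 4828111/483344 ≈ 9.9890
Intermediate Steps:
H = 59/4 (H = (¼)*59 = 59/4 ≈ 14.750)
w(T) = -77 (w(T) = (-82 + 135) - 130 = 53 - 130 = -77)
F(U) = 10 (F(U) = -1*(-10) = 10)
(w(359) + (H - 35)²)/(-239944 + 209735) + F(91) = (-77 + (59/4 - 35)²)/(-239944 + 209735) + 10 = (-77 + (-81/4)²)/(-30209) + 10 = (-77 + 6561/16)*(-1/30209) + 10 = (5329/16)*(-1/30209) + 10 = -5329/483344 + 10 = 4828111/483344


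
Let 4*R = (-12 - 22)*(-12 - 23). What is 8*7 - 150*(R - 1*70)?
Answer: -34069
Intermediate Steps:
R = 595/2 (R = ((-12 - 22)*(-12 - 23))/4 = (-34*(-35))/4 = (1/4)*1190 = 595/2 ≈ 297.50)
8*7 - 150*(R - 1*70) = 8*7 - 150*(595/2 - 1*70) = 56 - 150*(595/2 - 70) = 56 - 150*455/2 = 56 - 34125 = -34069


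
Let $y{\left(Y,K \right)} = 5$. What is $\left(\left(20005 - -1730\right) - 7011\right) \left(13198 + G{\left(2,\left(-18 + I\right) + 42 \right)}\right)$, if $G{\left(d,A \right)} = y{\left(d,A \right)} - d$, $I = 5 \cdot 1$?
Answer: $194371524$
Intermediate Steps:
$I = 5$
$G{\left(d,A \right)} = 5 - d$
$\left(\left(20005 - -1730\right) - 7011\right) \left(13198 + G{\left(2,\left(-18 + I\right) + 42 \right)}\right) = \left(\left(20005 - -1730\right) - 7011\right) \left(13198 + \left(5 - 2\right)\right) = \left(\left(20005 + 1730\right) - 7011\right) \left(13198 + \left(5 - 2\right)\right) = \left(21735 - 7011\right) \left(13198 + 3\right) = 14724 \cdot 13201 = 194371524$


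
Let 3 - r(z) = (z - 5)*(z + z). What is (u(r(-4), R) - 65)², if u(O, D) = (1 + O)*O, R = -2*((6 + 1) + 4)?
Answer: 21409129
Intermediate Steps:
r(z) = 3 - 2*z*(-5 + z) (r(z) = 3 - (z - 5)*(z + z) = 3 - (-5 + z)*2*z = 3 - 2*z*(-5 + z))
R = -22 (R = -2*(7 + 4) = -2*11 = -22)
u(O, D) = O*(1 + O)
(u(r(-4), R) - 65)² = ((3 - 2*(-4)² + 10*(-4))*(1 + (3 - 2*(-4)² + 10*(-4))) - 65)² = ((3 - 2*16 - 40)*(1 + (3 - 2*16 - 40)) - 65)² = ((3 - 32 - 40)*(1 + (3 - 32 - 40)) - 65)² = (-69*(1 - 69) - 65)² = (-69*(-68) - 65)² = (4692 - 65)² = 4627² = 21409129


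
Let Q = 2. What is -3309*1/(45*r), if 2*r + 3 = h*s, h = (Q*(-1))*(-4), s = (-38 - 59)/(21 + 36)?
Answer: 41914/4735 ≈ 8.8520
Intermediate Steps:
s = -97/57 ≈ -1.7018
h = 8 (h = (2*(-1))*(-4) = -2*(-4) = 8)
r = -947/114 (r = -3/2 + (8*(-97/57))/2 = -3/2 + (1/2)*(-776/57) = -3/2 - 388/57 = -947/114 ≈ -8.3070)
-3309*1/(45*r) = -3309/(45*(-947/114)) = -3309/(-14205/38) = -3309*(-38/14205) = 41914/4735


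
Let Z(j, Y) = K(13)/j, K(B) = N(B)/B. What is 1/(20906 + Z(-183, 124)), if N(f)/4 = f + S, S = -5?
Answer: 2379/49735342 ≈ 4.7833e-5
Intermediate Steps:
N(f) = -20 + 4*f (N(f) = 4*(f - 5) = 4*(-5 + f) = -20 + 4*f)
K(B) = (-20 + 4*B)/B
Z(j, Y) = 32/(13*j) (Z(j, Y) = (4 - 20/13)/j = (32/13)/j = 32/(13*j))
1/(20906 + Z(-183, 124)) = 1/(20906 + (32/13)/(-183)) = 1/(20906 + (32/13)*(-1/183)) = 1/(20906 - 32/2379) = 1/(49735342/2379) = 2379/49735342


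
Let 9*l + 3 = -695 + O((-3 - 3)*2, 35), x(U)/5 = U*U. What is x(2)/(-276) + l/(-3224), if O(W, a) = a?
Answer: -283/5704 ≈ -0.049614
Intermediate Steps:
x(U) = 5*U**2 (x(U) = 5*(U*U) = 5*U**2)
l = -221/3 (l = -1/3 + (-695 + 35)/9 = -1/3 + (1/9)*(-660) = -1/3 - 220/3 = -221/3 ≈ -73.667)
x(2)/(-276) + l/(-3224) = (5*2**2)/(-276) - 221/3/(-3224) = (5*4)*(-1/276) - 221/3*(-1/3224) = 20*(-1/276) + 17/744 = -5/69 + 17/744 = -283/5704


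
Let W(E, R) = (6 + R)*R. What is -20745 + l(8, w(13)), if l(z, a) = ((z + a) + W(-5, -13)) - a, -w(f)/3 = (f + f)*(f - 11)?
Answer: -20646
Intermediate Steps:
W(E, R) = R*(6 + R)
w(f) = -6*f*(-11 + f) (w(f) = -3*(f + f)*(f - 11) = -3*2*f*(-11 + f) = -6*f*(-11 + f))
l(z, a) = 91 + z (l(z, a) = ((z + a) - 13*(6 - 13)) - a = ((a + z) - 13*(-7)) - a = ((a + z) + 91) - a = (91 + a + z) - a = 91 + z)
-20745 + l(8, w(13)) = -20745 + (91 + 8) = -20745 + 99 = -20646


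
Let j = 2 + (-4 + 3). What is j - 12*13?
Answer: -155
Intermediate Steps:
j = 1 (j = 2 - 1 = 1)
j - 12*13 = 1 - 12*13 = 1 - 156 = -155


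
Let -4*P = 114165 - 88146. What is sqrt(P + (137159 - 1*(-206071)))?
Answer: sqrt(1346901)/2 ≈ 580.28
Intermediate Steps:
P = -26019/4 (P = -(114165 - 88146)/4 = -1/4*26019 = -26019/4 ≈ -6504.8)
sqrt(P + (137159 - 1*(-206071))) = sqrt(-26019/4 + (137159 - 1*(-206071))) = sqrt(-26019/4 + (137159 + 206071)) = sqrt(-26019/4 + 343230) = sqrt(1346901/4) = sqrt(1346901)/2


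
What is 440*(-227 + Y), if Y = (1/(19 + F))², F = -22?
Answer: -898480/9 ≈ -99831.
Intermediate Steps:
Y = ⅑ (Y = (1/(19 - 22))² = (1/(-3))² = (-⅓)² = ⅑ ≈ 0.11111)
440*(-227 + Y) = 440*(-227 + ⅑) = 440*(-2042/9) = -898480/9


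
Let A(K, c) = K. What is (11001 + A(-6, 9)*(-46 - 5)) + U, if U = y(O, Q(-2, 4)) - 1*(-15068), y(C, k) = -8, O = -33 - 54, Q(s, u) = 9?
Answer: 26367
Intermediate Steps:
O = -87
U = 15060 (U = -8 - 1*(-15068) = -8 + 15068 = 15060)
(11001 + A(-6, 9)*(-46 - 5)) + U = (11001 - 6*(-46 - 5)) + 15060 = (11001 - 6*(-51)) + 15060 = (11001 + 306) + 15060 = 11307 + 15060 = 26367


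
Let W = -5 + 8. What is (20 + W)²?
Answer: 529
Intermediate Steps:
W = 3
(20 + W)² = (20 + 3)² = 23² = 529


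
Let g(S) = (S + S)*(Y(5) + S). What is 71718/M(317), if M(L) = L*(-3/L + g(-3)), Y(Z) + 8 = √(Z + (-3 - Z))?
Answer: 166696538/49828597 + 15156404*I*√3/49828597 ≈ 3.3454 + 0.52684*I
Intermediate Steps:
Y(Z) = -8 + I*√3 (Y(Z) = -8 + √(Z + (-3 - Z)) = -8 + √(-3) = -8 + I*√3)
g(S) = 2*S*(-8 + S + I*√3) (g(S) = (S + S)*((-8 + I*√3) + S) = (2*S)*(-8 + S + I*√3) = 2*S*(-8 + S + I*√3))
M(L) = L*(66 - 3/L - 6*I*√3) (M(L) = L*(-3/L + 2*(-3)*(-8 - 3 + I*√3)) = L*(-3/L + 2*(-3)*(-11 + I*√3)) = L*(-3/L + (66 - 6*I*√3)) = L*(66 - 3/L - 6*I*√3))
71718/M(317) = 71718/(-3 + 6*317*(11 - I*√3)) = 71718/(-3 + (20922 - 1902*I*√3)) = 71718/(20919 - 1902*I*√3)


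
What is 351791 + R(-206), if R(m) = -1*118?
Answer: 351673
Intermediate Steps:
R(m) = -118
351791 + R(-206) = 351791 - 118 = 351673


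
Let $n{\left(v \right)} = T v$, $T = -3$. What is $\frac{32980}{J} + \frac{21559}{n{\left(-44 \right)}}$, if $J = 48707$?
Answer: $\frac{1054427573}{6429324} \approx 164.0$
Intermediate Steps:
$n{\left(v \right)} = - 3 v$
$\frac{32980}{J} + \frac{21559}{n{\left(-44 \right)}} = \frac{32980}{48707} + \frac{21559}{\left(-3\right) \left(-44\right)} = 32980 \cdot \frac{1}{48707} + \frac{21559}{132} = \frac{32980}{48707} + 21559 \cdot \frac{1}{132} = \frac{32980}{48707} + \frac{21559}{132} = \frac{1054427573}{6429324}$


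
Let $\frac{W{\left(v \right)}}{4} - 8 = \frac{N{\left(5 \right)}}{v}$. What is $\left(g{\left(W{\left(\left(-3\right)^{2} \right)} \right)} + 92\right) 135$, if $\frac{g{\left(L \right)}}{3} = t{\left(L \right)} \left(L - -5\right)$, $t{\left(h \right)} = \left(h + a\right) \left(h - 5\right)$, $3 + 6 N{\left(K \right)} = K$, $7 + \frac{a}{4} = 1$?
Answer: $\frac{811736960}{243} \approx 3.3405 \cdot 10^{6}$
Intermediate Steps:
$a = -24$ ($a = -28 + 4 \cdot 1 = -28 + 4 = -24$)
$N{\left(K \right)} = - \frac{1}{2} + \frac{K}{6}$
$t{\left(h \right)} = \left(-24 + h\right) \left(-5 + h\right)$ ($t{\left(h \right)} = \left(h - 24\right) \left(h - 5\right) = \left(-24 + h\right) \left(-5 + h\right)$)
$W{\left(v \right)} = 32 + \frac{4}{3 v}$ ($W{\left(v \right)} = 32 + 4 \frac{- \frac{1}{2} + \frac{1}{6} \cdot 5}{v} = 32 + 4 \frac{- \frac{1}{2} + \frac{5}{6}}{v} = 32 + 4 \frac{1}{3 v} = 32 + \frac{4}{3 v}$)
$g{\left(L \right)} = 3 \left(5 + L\right) \left(120 + L^{2} - 29 L\right)$ ($g{\left(L \right)} = 3 \left(120 + L^{2} - 29 L\right) \left(L - -5\right) = 3 \left(120 + L^{2} - 29 L\right) \left(L + 5\right) = 3 \left(120 + L^{2} - 29 L\right) \left(5 + L\right) = 3 \left(5 + L\right) \left(120 + L^{2} - 29 L\right)$)
$\left(g{\left(W{\left(\left(-3\right)^{2} \right)} \right)} + 92\right) 135 = \left(3 \left(5 + \left(32 + \frac{4}{3 \left(-3\right)^{2}}\right)\right) \left(120 + \left(32 + \frac{4}{3 \left(-3\right)^{2}}\right)^{2} - 29 \left(32 + \frac{4}{3 \left(-3\right)^{2}}\right)\right) + 92\right) 135 = \left(3 \left(5 + \left(32 + \frac{4}{3 \cdot 9}\right)\right) \left(120 + \left(32 + \frac{4}{3 \cdot 9}\right)^{2} - 29 \left(32 + \frac{4}{3 \cdot 9}\right)\right) + 92\right) 135 = \left(3 \left(5 + \left(32 + \frac{4}{3} \cdot \frac{1}{9}\right)\right) \left(120 + \left(32 + \frac{4}{3} \cdot \frac{1}{9}\right)^{2} - 29 \left(32 + \frac{4}{3} \cdot \frac{1}{9}\right)\right) + 92\right) 135 = \left(3 \left(5 + \left(32 + \frac{4}{27}\right)\right) \left(120 + \left(32 + \frac{4}{27}\right)^{2} - 29 \left(32 + \frac{4}{27}\right)\right) + 92\right) 135 = \left(3 \left(5 + \frac{868}{27}\right) \left(120 + \left(\frac{868}{27}\right)^{2} - \frac{25172}{27}\right) + 92\right) 135 = \left(3 \cdot \frac{1003}{27} \left(120 + \frac{753424}{729} - \frac{25172}{27}\right) + 92\right) 135 = \left(3 \cdot \frac{1003}{27} \cdot \frac{161260}{729} + 92\right) 135 = \left(\frac{161743780}{6561} + 92\right) 135 = \frac{162347392}{6561} \cdot 135 = \frac{811736960}{243}$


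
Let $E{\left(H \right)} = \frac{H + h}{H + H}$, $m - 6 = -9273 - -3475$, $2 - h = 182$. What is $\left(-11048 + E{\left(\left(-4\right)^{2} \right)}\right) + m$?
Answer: $- \frac{134761}{8} \approx -16845.0$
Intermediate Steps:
$h = -180$ ($h = 2 - 182 = -180$)
$m = -5792$ ($m = 6 - 5798 = -5792$)
$E{\left(H \right)} = \frac{-180 + H}{2 H}$ ($E{\left(H \right)} = \frac{H - 180}{H + H} = \frac{-180 + H}{2 H}$)
$\left(-11048 + E{\left(\left(-4\right)^{2} \right)}\right) + m = \left(-11048 + \frac{-180 + \left(-4\right)^{2}}{2 \left(-4\right)^{2}}\right) - 5792 = \left(-11048 + \frac{-180 + 16}{2 \cdot 16}\right) - 5792 = \left(-11048 + \frac{1}{2} \cdot \frac{1}{16} \left(-164\right)\right) - 5792 = \left(-11048 - \frac{41}{8}\right) - 5792 = - \frac{88425}{8} - 5792 = - \frac{134761}{8}$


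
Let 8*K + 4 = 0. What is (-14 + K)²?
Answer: 841/4 ≈ 210.25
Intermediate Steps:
K = -½ (K = -½ + (⅛)*0 = -½ + 0 = -½ ≈ -0.50000)
(-14 + K)² = (-14 - ½)² = (-29/2)² = 841/4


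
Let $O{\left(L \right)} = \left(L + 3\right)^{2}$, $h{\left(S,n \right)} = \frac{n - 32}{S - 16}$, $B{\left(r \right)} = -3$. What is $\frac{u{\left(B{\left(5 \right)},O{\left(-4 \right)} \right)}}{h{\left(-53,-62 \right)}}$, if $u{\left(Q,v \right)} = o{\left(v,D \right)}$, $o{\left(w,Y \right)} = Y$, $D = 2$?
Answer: $\frac{69}{47} \approx 1.4681$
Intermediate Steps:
$h{\left(S,n \right)} = \frac{-32 + n}{-16 + S}$
$O{\left(L \right)} = \left(3 + L\right)^{2}$
$u{\left(Q,v \right)} = 2$
$\frac{u{\left(B{\left(5 \right)},O{\left(-4 \right)} \right)}}{h{\left(-53,-62 \right)}} = \frac{2}{\frac{1}{-16 - 53} \left(-32 - 62\right)} = \frac{2}{\frac{1}{-69} \left(-94\right)} = \frac{2}{\left(- \frac{1}{69}\right) \left(-94\right)} = \frac{2}{\frac{94}{69}} = 2 \cdot \frac{69}{94} = \frac{69}{47}$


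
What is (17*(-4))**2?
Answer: 4624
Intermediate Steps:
(17*(-4))**2 = (-68)**2 = 4624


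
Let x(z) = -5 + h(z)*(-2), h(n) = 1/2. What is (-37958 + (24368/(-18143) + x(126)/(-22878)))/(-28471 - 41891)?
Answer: 2625999210163/4867591021758 ≈ 0.53949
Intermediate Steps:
h(n) = ½
x(z) = -6 (x(z) = -5 + (½)*(-2) = -5 - 1 = -6)
(-37958 + (24368/(-18143) + x(126)/(-22878)))/(-28471 - 41891) = (-37958 + (24368/(-18143) - 6/(-22878)))/(-28471 - 41891) = (-37958 + (24368*(-1/18143) - 6*(-1/22878)))/(-70362) = (-37958 + (-24368/18143 + 1/3813))*(-1/70362) = (-37958 - 92897041/69179259)*(-1/70362) = -2625999210163/69179259*(-1/70362) = 2625999210163/4867591021758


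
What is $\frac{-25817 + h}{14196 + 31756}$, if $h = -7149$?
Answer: $- \frac{16483}{22976} \approx -0.7174$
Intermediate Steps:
$\frac{-25817 + h}{14196 + 31756} = \frac{-25817 - 7149}{14196 + 31756} = - \frac{32966}{45952} = \left(-32966\right) \frac{1}{45952} = - \frac{16483}{22976}$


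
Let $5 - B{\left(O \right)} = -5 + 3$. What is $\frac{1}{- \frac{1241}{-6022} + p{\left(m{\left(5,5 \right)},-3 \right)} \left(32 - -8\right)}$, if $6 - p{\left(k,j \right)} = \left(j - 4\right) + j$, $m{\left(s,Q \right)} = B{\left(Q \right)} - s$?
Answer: $\frac{6022}{3855321} \approx 0.001562$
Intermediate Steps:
$B{\left(O \right)} = 7$ ($B{\left(O \right)} = 5 - \left(-5 + 3\right) = 5 - -2 = 5 + 2 = 7$)
$m{\left(s,Q \right)} = 7 - s$
$p{\left(k,j \right)} = 10 - 2 j$ ($p{\left(k,j \right)} = 6 - \left(\left(j - 4\right) + j\right) = 6 - \left(\left(-4 + j\right) + j\right) = 6 - \left(-4 + 2 j\right) = 10 - 2 j$)
$\frac{1}{- \frac{1241}{-6022} + p{\left(m{\left(5,5 \right)},-3 \right)} \left(32 - -8\right)} = \frac{1}{- \frac{1241}{-6022} + \left(10 - -6\right) \left(32 - -8\right)} = \frac{1}{\left(-1241\right) \left(- \frac{1}{6022}\right) + \left(10 + 6\right) \left(32 + \left(12 - 4\right)\right)} = \frac{1}{\frac{1241}{6022} + 16 \left(32 + 8\right)} = \frac{1}{\frac{1241}{6022} + 16 \cdot 40} = \frac{1}{\frac{1241}{6022} + 640} = \frac{1}{\frac{3855321}{6022}} = \frac{6022}{3855321}$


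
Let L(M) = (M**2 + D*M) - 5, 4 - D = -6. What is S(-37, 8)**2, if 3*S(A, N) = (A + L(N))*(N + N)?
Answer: 295936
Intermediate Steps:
D = 10 (D = 4 - 1*(-6) = 4 + 6 = 10)
L(M) = -5 + M**2 + 10*M (L(M) = (M**2 + 10*M) - 5 = -5 + M**2 + 10*M)
S(A, N) = 2*N*(-5 + A + N**2 + 10*N)/3 (S(A, N) = ((A + (-5 + N**2 + 10*N))*(N + N))/3 = ((-5 + A + N**2 + 10*N)*(2*N))/3 = (2*N*(-5 + A + N**2 + 10*N))/3 = 2*N*(-5 + A + N**2 + 10*N)/3)
S(-37, 8)**2 = ((2/3)*8*(-5 - 37 + 8**2 + 10*8))**2 = ((2/3)*8*(-5 - 37 + 64 + 80))**2 = ((2/3)*8*102)**2 = 544**2 = 295936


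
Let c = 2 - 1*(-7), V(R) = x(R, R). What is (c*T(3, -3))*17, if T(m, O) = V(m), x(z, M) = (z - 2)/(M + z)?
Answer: 51/2 ≈ 25.500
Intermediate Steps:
x(z, M) = (-2 + z)/(M + z)
V(R) = (-2 + R)/(2*R) (V(R) = (-2 + R)/(R + R) = (-2 + R)/((2*R)) = (1/(2*R))*(-2 + R) = (-2 + R)/(2*R))
T(m, O) = (-2 + m)/(2*m)
c = 9 (c = 2 + 7 = 9)
(c*T(3, -3))*17 = (9*((½)*(-2 + 3)/3))*17 = (9*((½)*(⅓)*1))*17 = (9*(⅙))*17 = (3/2)*17 = 51/2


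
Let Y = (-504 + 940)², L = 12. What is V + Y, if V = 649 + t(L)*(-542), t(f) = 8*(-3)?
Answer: 203753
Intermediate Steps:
t(f) = -24
Y = 190096 (Y = 436² = 190096)
V = 13657 (V = 649 - 24*(-542) = 649 + 13008 = 13657)
V + Y = 13657 + 190096 = 203753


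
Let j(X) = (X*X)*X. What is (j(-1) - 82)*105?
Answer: -8715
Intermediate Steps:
j(X) = X³ (j(X) = X²*X = X³)
(j(-1) - 82)*105 = ((-1)³ - 82)*105 = (-1 - 82)*105 = -83*105 = -8715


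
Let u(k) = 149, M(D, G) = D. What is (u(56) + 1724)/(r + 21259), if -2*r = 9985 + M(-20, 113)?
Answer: 3746/32553 ≈ 0.11507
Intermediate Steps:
r = -9965/2 (r = -(9985 - 20)/2 = -½*9965 = -9965/2 ≈ -4982.5)
(u(56) + 1724)/(r + 21259) = (149 + 1724)/(-9965/2 + 21259) = 1873/(32553/2) = 1873*(2/32553) = 3746/32553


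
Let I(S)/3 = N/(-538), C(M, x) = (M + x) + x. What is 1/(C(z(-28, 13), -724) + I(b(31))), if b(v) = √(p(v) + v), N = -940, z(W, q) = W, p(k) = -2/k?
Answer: -269/395634 ≈ -0.00067992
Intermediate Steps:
C(M, x) = M + 2*x
b(v) = √(v - 2/v) (b(v) = √(-2/v + v) = √(v - 2/v))
I(S) = 1410/269 (I(S) = 3*(-940/(-538)) = 3*(-940*(-1/538)) = 3*(470/269) = 1410/269)
1/(C(z(-28, 13), -724) + I(b(31))) = 1/((-28 + 2*(-724)) + 1410/269) = 1/((-28 - 1448) + 1410/269) = 1/(-1476 + 1410/269) = 1/(-395634/269) = -269/395634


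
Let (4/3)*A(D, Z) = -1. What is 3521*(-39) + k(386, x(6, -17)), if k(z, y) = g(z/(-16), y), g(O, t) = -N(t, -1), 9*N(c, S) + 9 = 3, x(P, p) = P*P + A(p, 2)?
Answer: -411955/3 ≈ -1.3732e+5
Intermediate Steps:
A(D, Z) = -3/4 (A(D, Z) = (3/4)*(-1) = -3/4)
x(P, p) = -3/4 + P**2 (x(P, p) = P*P - 3/4 = P**2 - 3/4 = -3/4 + P**2)
N(c, S) = -2/3 (N(c, S) = -1 + (1/9)*3 = -1 + 1/3 = -2/3)
g(O, t) = 2/3 (g(O, t) = -1*(-2/3) = 2/3)
k(z, y) = 2/3
3521*(-39) + k(386, x(6, -17)) = 3521*(-39) + 2/3 = -137319 + 2/3 = -411955/3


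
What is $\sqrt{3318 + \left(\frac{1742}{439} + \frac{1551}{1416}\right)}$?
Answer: $\frac{51 \sqrt{13713595262}}{103604} \approx 57.646$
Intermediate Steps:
$\sqrt{3318 + \left(\frac{1742}{439} + \frac{1551}{1416}\right)} = \sqrt{3318 + \left(1742 \cdot \frac{1}{439} + 1551 \cdot \frac{1}{1416}\right)} = \sqrt{3318 + \left(\frac{1742}{439} + \frac{517}{472}\right)} = \sqrt{3318 + \frac{1049187}{207208}} = \sqrt{\frac{688565331}{207208}} = \frac{51 \sqrt{13713595262}}{103604}$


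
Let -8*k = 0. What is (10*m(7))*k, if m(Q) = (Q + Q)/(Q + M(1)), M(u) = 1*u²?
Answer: 0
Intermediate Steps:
k = 0 (k = -⅛*0 = 0)
M(u) = u²
m(Q) = 2*Q/(1 + Q) (m(Q) = (Q + Q)/(Q + 1²) = (2*Q)/(Q + 1) = (2*Q)/(1 + Q) = 2*Q/(1 + Q))
(10*m(7))*k = (10*(2*7/(1 + 7)))*0 = (10*(2*7/8))*0 = (10*(2*7*(⅛)))*0 = (10*(7/4))*0 = (35/2)*0 = 0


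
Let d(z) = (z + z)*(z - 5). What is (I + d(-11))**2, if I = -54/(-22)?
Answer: 15202201/121 ≈ 1.2564e+5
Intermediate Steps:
d(z) = 2*z*(-5 + z) (d(z) = (2*z)*(-5 + z) = 2*z*(-5 + z))
I = 27/11 (I = -54*(-1/22) = 27/11 ≈ 2.4545)
(I + d(-11))**2 = (27/11 + 2*(-11)*(-5 - 11))**2 = (27/11 + 2*(-11)*(-16))**2 = (27/11 + 352)**2 = (3899/11)**2 = 15202201/121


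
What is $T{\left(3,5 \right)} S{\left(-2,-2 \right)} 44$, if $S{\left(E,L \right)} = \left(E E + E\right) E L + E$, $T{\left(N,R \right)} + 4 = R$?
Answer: $264$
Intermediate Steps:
$T{\left(N,R \right)} = -4 + R$
$S{\left(E,L \right)} = E + E L \left(E + E^{2}\right)$ ($S{\left(E,L \right)} = \left(E^{2} + E\right) E L + E = \left(E + E^{2}\right) E L + E = E \left(E + E^{2}\right) L + E = E L \left(E + E^{2}\right) + E = E + E L \left(E + E^{2}\right)$)
$T{\left(3,5 \right)} S{\left(-2,-2 \right)} 44 = \left(-4 + 5\right) \left(- 2 \left(1 - -4 - 2 \left(-2\right)^{2}\right)\right) 44 = 1 \left(- 2 \left(1 + 4 - 8\right)\right) 44 = 1 \left(\left(-2\right) \left(-3\right)\right) 44 = 1 \cdot 6 \cdot 44 = 6 \cdot 44 = 264$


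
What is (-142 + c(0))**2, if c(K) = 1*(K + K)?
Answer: 20164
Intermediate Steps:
c(K) = 2*K (c(K) = 1*(2*K) = 2*K)
(-142 + c(0))**2 = (-142 + 2*0)**2 = (-142 + 0)**2 = (-142)**2 = 20164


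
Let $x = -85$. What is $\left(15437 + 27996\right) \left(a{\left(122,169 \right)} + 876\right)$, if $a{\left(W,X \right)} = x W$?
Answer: $-412352902$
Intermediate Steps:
$a{\left(W,X \right)} = - 85 W$
$\left(15437 + 27996\right) \left(a{\left(122,169 \right)} + 876\right) = \left(15437 + 27996\right) \left(\left(-85\right) 122 + 876\right) = 43433 \left(-10370 + 876\right) = 43433 \left(-9494\right) = -412352902$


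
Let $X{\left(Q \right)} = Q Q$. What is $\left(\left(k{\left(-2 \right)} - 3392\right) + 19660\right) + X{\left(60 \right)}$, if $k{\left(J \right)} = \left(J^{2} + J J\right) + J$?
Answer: $19874$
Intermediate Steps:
$X{\left(Q \right)} = Q^{2}$
$k{\left(J \right)} = J + 2 J^{2}$ ($k{\left(J \right)} = \left(J^{2} + J^{2}\right) + J = 2 J^{2} + J = J + 2 J^{2}$)
$\left(\left(k{\left(-2 \right)} - 3392\right) + 19660\right) + X{\left(60 \right)} = \left(\left(- 2 \left(1 + 2 \left(-2\right)\right) - 3392\right) + 19660\right) + 60^{2} = \left(\left(- 2 \left(1 - 4\right) - 3392\right) + 19660\right) + 3600 = \left(\left(\left(-2\right) \left(-3\right) - 3392\right) + 19660\right) + 3600 = \left(\left(6 - 3392\right) + 19660\right) + 3600 = \left(-3386 + 19660\right) + 3600 = 16274 + 3600 = 19874$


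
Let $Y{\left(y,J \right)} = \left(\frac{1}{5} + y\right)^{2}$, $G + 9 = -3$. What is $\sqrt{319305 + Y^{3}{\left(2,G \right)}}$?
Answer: $\frac{\sqrt{4990912186}}{125} \approx 565.17$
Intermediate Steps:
$G = -12$ ($G = -9 - 3 = -12$)
$Y{\left(y,J \right)} = \left(\frac{1}{5} + y\right)^{2}$
$\sqrt{319305 + Y^{3}{\left(2,G \right)}} = \sqrt{319305 + \left(\frac{\left(1 + 5 \cdot 2\right)^{2}}{25}\right)^{3}} = \sqrt{319305 + \left(\frac{\left(1 + 10\right)^{2}}{25}\right)^{3}} = \sqrt{319305 + \left(\frac{11^{2}}{25}\right)^{3}} = \sqrt{319305 + \left(\frac{1}{25} \cdot 121\right)^{3}} = \sqrt{319305 + \left(\frac{121}{25}\right)^{3}} = \sqrt{319305 + \frac{1771561}{15625}} = \sqrt{\frac{4990912186}{15625}} = \frac{\sqrt{4990912186}}{125}$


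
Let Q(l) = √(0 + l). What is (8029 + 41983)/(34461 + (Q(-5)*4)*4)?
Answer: 1723463532/1187561801 - 800192*I*√5/1187561801 ≈ 1.4513 - 0.0015067*I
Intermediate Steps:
Q(l) = √l
(8029 + 41983)/(34461 + (Q(-5)*4)*4) = (8029 + 41983)/(34461 + (√(-5)*4)*4) = 50012/(34461 + ((I*√5)*4)*4) = 50012/(34461 + (4*I*√5)*4) = 50012/(34461 + 16*I*√5)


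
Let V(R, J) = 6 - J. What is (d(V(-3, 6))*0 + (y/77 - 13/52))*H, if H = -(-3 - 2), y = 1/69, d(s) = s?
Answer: -26545/21252 ≈ -1.2491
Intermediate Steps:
y = 1/69 ≈ 0.014493
H = 5 (H = -1*(-5) = 5)
(d(V(-3, 6))*0 + (y/77 - 13/52))*H = ((6 - 1*6)*0 + ((1/69)/77 - 13/52))*5 = ((6 - 6)*0 + ((1/69)*(1/77) - 13*1/52))*5 = (0*0 + (1/5313 - ¼))*5 = (0 - 5309/21252)*5 = -5309/21252*5 = -26545/21252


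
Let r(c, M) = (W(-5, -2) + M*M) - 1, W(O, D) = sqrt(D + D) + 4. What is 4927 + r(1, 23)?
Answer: 5459 + 2*I ≈ 5459.0 + 2.0*I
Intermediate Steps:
W(O, D) = 4 + sqrt(2)*sqrt(D) (W(O, D) = sqrt(2*D) + 4 = sqrt(2)*sqrt(D) + 4 = 4 + sqrt(2)*sqrt(D))
r(c, M) = 3 + M**2 + 2*I (r(c, M) = ((4 + sqrt(2)*sqrt(-2)) + M*M) - 1 = ((4 + sqrt(2)*(I*sqrt(2))) + M**2) - 1 = ((4 + 2*I) + M**2) - 1 = (4 + M**2 + 2*I) - 1 = 3 + M**2 + 2*I)
4927 + r(1, 23) = 4927 + (3 + 23**2 + 2*I) = 4927 + (3 + 529 + 2*I) = 4927 + (532 + 2*I) = 5459 + 2*I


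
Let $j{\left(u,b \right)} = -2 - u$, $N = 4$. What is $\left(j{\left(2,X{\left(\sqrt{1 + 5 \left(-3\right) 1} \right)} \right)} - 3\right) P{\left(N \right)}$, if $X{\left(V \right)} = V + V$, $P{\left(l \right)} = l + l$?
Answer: $-56$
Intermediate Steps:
$P{\left(l \right)} = 2 l$
$X{\left(V \right)} = 2 V$
$\left(j{\left(2,X{\left(\sqrt{1 + 5 \left(-3\right) 1} \right)} \right)} - 3\right) P{\left(N \right)} = \left(\left(-2 - 2\right) - 3\right) 2 \cdot 4 = \left(\left(-2 - 2\right) - 3\right) 8 = \left(-4 - 3\right) 8 = \left(-7\right) 8 = -56$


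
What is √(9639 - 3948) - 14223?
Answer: -14223 + √5691 ≈ -14148.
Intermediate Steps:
√(9639 - 3948) - 14223 = √5691 - 14223 = -14223 + √5691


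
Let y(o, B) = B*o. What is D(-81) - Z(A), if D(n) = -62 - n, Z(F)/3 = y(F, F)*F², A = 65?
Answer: -53551856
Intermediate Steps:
Z(F) = 3*F⁴ (Z(F) = 3*((F*F)*F²) = 3*(F²*F²) = 3*F⁴)
D(-81) - Z(A) = (-62 - 1*(-81)) - 3*65⁴ = (-62 + 81) - 3*17850625 = 19 - 1*53551875 = 19 - 53551875 = -53551856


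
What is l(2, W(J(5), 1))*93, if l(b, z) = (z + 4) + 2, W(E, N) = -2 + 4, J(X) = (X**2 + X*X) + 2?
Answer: 744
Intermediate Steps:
J(X) = 2 + 2*X**2 (J(X) = (X**2 + X**2) + 2 = 2*X**2 + 2 = 2 + 2*X**2)
W(E, N) = 2
l(b, z) = 6 + z (l(b, z) = (4 + z) + 2 = 6 + z)
l(2, W(J(5), 1))*93 = (6 + 2)*93 = 8*93 = 744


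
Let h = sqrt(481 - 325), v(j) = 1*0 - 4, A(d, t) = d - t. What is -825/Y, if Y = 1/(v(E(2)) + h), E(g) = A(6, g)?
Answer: 3300 - 1650*sqrt(39) ≈ -7004.3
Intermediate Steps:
E(g) = 6 - g
v(j) = -4 (v(j) = 0 - 4 = -4)
h = 2*sqrt(39) (h = sqrt(156) = 2*sqrt(39) ≈ 12.490)
Y = 1/(-4 + 2*sqrt(39)) ≈ 0.11779
-825/Y = -825/(1/35 + sqrt(39)/70)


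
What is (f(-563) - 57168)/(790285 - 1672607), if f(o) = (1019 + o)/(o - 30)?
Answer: 16950540/261608473 ≈ 0.064794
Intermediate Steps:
f(o) = (1019 + o)/(-30 + o)
(f(-563) - 57168)/(790285 - 1672607) = ((1019 - 563)/(-30 - 563) - 57168)/(790285 - 1672607) = (456/(-593) - 57168)/(-882322) = (-1/593*456 - 57168)*(-1/882322) = (-456/593 - 57168)*(-1/882322) = -33901080/593*(-1/882322) = 16950540/261608473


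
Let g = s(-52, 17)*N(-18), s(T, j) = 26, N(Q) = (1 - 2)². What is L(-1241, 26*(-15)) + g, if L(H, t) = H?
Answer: -1215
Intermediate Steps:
N(Q) = 1 (N(Q) = (-1)² = 1)
g = 26 (g = 26*1 = 26)
L(-1241, 26*(-15)) + g = -1241 + 26 = -1215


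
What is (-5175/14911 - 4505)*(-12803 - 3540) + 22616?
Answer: 1098247383066/14911 ≈ 7.3654e+7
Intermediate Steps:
(-5175/14911 - 4505)*(-12803 - 3540) + 22616 = (-5175*1/14911 - 4505)*(-16343) + 22616 = (-5175/14911 - 4505)*(-16343) + 22616 = -67179230/14911*(-16343) + 22616 = 1097910155890/14911 + 22616 = 1098247383066/14911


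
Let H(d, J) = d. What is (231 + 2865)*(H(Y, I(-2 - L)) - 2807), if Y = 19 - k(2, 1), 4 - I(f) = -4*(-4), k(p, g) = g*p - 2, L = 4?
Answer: -8631648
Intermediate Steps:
k(p, g) = -2 + g*p
I(f) = -12 (I(f) = 4 - (-4)*(-4) = 4 - 1*16 = 4 - 16 = -12)
Y = 19 (Y = 19 - (-2 + 1*2) = 19 - (-2 + 2) = 19 - 1*0 = 19 + 0 = 19)
(231 + 2865)*(H(Y, I(-2 - L)) - 2807) = (231 + 2865)*(19 - 2807) = 3096*(-2788) = -8631648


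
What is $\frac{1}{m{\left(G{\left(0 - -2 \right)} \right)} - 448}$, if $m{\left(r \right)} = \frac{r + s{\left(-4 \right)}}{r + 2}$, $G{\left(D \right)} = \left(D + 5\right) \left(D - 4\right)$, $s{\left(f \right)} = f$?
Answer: $- \frac{2}{893} \approx -0.0022396$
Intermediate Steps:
$G{\left(D \right)} = \left(-4 + D\right) \left(5 + D\right)$ ($G{\left(D \right)} = \left(5 + D\right) \left(-4 + D\right) = \left(-4 + D\right) \left(5 + D\right)$)
$m{\left(r \right)} = \frac{-4 + r}{2 + r}$ ($m{\left(r \right)} = \frac{r - 4}{r + 2} = \frac{-4 + r}{2 + r}$)
$\frac{1}{m{\left(G{\left(0 - -2 \right)} \right)} - 448} = \frac{1}{\frac{-4 + \left(-20 + \left(0 - -2\right) + \left(0 - -2\right)^{2}\right)}{2 + \left(-20 + \left(0 - -2\right) + \left(0 - -2\right)^{2}\right)} - 448} = \frac{1}{\frac{-4 + \left(-20 + \left(0 + 2\right) + \left(0 + 2\right)^{2}\right)}{2 + \left(-20 + \left(0 + 2\right) + \left(0 + 2\right)^{2}\right)} - 448} = \frac{1}{\frac{-4 + \left(-20 + 2 + 2^{2}\right)}{2 + \left(-20 + 2 + 2^{2}\right)} - 448} = \frac{1}{\frac{-4 + \left(-20 + 2 + 4\right)}{2 + \left(-20 + 2 + 4\right)} - 448} = \frac{1}{\frac{-4 - 14}{2 - 14} - 448} = \frac{1}{\frac{1}{-12} \left(-18\right) - 448} = \frac{1}{\left(- \frac{1}{12}\right) \left(-18\right) - 448} = \frac{1}{\frac{3}{2} - 448} = \frac{1}{- \frac{893}{2}} = - \frac{2}{893}$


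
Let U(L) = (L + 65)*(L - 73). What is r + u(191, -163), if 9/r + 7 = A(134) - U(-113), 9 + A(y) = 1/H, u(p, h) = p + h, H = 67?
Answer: 1864257/66583 ≈ 27.999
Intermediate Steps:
u(p, h) = h + p
A(y) = -602/67 (A(y) = -9 + 1/67 = -602/67)
U(L) = (-73 + L)*(65 + L) (U(L) = (65 + L)*(-73 + L) = (-73 + L)*(65 + L))
r = -67/66583 (r = 9/(-7 + (-602/67 - (-4745 + (-113)² - 8*(-113)))) = 9/(-7 + (-602/67 - (-4745 + 12769 + 904))) = 9/(-7 + (-602/67 - 1*8928)) = 9/(-7 + (-602/67 - 8928)) = 9/(-7 - 598778/67) = 9/(-599247/67) = 9*(-67/599247) = -67/66583 ≈ -0.0010063)
r + u(191, -163) = -67/66583 + (-163 + 191) = -67/66583 + 28 = 1864257/66583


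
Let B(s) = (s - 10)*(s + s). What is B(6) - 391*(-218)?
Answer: 85190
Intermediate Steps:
B(s) = 2*s*(-10 + s) (B(s) = (-10 + s)*(2*s) = 2*s*(-10 + s))
B(6) - 391*(-218) = 2*6*(-10 + 6) - 391*(-218) = 2*6*(-4) + 85238 = -48 + 85238 = 85190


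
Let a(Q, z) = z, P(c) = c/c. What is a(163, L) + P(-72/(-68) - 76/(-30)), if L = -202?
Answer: -201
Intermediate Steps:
P(c) = 1
a(163, L) + P(-72/(-68) - 76/(-30)) = -202 + 1 = -201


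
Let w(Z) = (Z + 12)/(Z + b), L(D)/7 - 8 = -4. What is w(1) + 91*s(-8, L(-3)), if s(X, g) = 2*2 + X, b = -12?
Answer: -4017/11 ≈ -365.18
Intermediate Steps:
L(D) = 28 (L(D) = 56 + 7*(-4) = 56 - 28 = 28)
s(X, g) = 4 + X
w(Z) = (12 + Z)/(-12 + Z) (w(Z) = (Z + 12)/(Z - 12) = (12 + Z)/(-12 + Z))
w(1) + 91*s(-8, L(-3)) = (12 + 1)/(-12 + 1) + 91*(4 - 8) = 13/(-11) + 91*(-4) = -1/11*13 - 364 = -13/11 - 364 = -4017/11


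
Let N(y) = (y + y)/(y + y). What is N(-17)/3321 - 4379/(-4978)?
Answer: 14547637/16531938 ≈ 0.87997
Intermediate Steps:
N(y) = 1 (N(y) = (2*y)/((2*y)) = (2*y)*(1/(2*y)) = 1)
N(-17)/3321 - 4379/(-4978) = 1/3321 - 4379/(-4978) = 1*(1/3321) - 4379*(-1/4978) = 1/3321 + 4379/4978 = 14547637/16531938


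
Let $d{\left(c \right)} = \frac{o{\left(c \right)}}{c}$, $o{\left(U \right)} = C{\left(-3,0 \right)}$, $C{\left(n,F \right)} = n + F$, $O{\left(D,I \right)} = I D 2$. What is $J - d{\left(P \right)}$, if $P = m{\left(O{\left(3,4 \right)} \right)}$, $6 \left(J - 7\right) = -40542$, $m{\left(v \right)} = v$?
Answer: $- \frac{53999}{8} \approx -6749.9$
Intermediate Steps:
$O{\left(D,I \right)} = 2 D I$ ($O{\left(D,I \right)} = D I 2 = 2 D I$)
$J = -6750$ ($J = 7 + \frac{1}{6} \left(-40542\right) = 7 - 6757 = -6750$)
$P = 24$ ($P = 2 \cdot 3 \cdot 4 = 24$)
$C{\left(n,F \right)} = F + n$
$o{\left(U \right)} = -3$ ($o{\left(U \right)} = 0 - 3 = -3$)
$d{\left(c \right)} = - \frac{3}{c}$
$J - d{\left(P \right)} = -6750 - - \frac{3}{24} = -6750 - \left(-3\right) \frac{1}{24} = -6750 - - \frac{1}{8} = -6750 + \frac{1}{8} = - \frac{53999}{8}$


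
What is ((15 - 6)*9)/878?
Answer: 81/878 ≈ 0.092255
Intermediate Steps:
((15 - 6)*9)/878 = (9*9)*(1/878) = 81*(1/878) = 81/878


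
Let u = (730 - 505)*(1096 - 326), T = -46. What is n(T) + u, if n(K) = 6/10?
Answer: 866253/5 ≈ 1.7325e+5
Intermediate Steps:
n(K) = ⅗ (n(K) = 6*(⅒) = ⅗)
u = 173250 (u = 225*770 = 173250)
n(T) + u = ⅗ + 173250 = 866253/5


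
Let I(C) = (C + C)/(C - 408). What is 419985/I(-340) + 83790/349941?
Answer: 107778034509/233294 ≈ 4.6198e+5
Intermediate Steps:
I(C) = 2*C/(-408 + C) (I(C) = (2*C)/(-408 + C) = 2*C/(-408 + C))
419985/I(-340) + 83790/349941 = 419985/((2*(-340)/(-408 - 340))) + 83790/349941 = 419985/((2*(-340)/(-748))) + 83790*(1/349941) = 419985/((2*(-340)*(-1/748))) + 27930/116647 = 419985/(10/11) + 27930/116647 = 419985*(11/10) + 27930/116647 = 923967/2 + 27930/116647 = 107778034509/233294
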